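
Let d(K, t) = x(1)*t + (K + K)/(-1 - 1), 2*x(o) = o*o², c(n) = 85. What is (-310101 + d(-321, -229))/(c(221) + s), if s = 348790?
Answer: -619789/697750 ≈ -0.88827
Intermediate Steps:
x(o) = o³/2 (x(o) = (o*o²)/2 = o³/2)
d(K, t) = t/2 - K (d(K, t) = ((½)*1³)*t + (K + K)/(-1 - 1) = ((½)*1)*t + (2*K)/(-2) = t/2 + (2*K)*(-½) = t/2 - K)
(-310101 + d(-321, -229))/(c(221) + s) = (-310101 + ((½)*(-229) - 1*(-321)))/(85 + 348790) = (-310101 + (-229/2 + 321))/348875 = (-310101 + 413/2)*(1/348875) = -619789/2*1/348875 = -619789/697750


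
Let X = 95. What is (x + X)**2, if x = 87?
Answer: 33124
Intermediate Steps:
(x + X)**2 = (87 + 95)**2 = 182**2 = 33124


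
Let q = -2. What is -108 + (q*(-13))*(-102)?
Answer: -2760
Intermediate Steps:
-108 + (q*(-13))*(-102) = -108 - 2*(-13)*(-102) = -108 + 26*(-102) = -108 - 2652 = -2760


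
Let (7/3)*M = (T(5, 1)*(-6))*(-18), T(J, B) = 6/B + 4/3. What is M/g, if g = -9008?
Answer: -297/7882 ≈ -0.037681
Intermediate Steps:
T(J, B) = 4/3 + 6/B (T(J, B) = 6/B + 4*(1/3) = 6/B + 4/3 = 4/3 + 6/B)
M = 2376/7 (M = 3*(((4/3 + 6/1)*(-6))*(-18))/7 = 3*(((4/3 + 6*1)*(-6))*(-18))/7 = 3*(((4/3 + 6)*(-6))*(-18))/7 = 3*(((22/3)*(-6))*(-18))/7 = 3*(-44*(-18))/7 = (3/7)*792 = 2376/7 ≈ 339.43)
M/g = (2376/7)/(-9008) = (2376/7)*(-1/9008) = -297/7882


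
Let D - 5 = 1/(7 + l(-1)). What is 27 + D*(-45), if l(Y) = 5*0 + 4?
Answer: -2223/11 ≈ -202.09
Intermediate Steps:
l(Y) = 4 (l(Y) = 0 + 4 = 4)
D = 56/11 (D = 5 + 1/(7 + 4) = 5 + 1/11 = 56/11 ≈ 5.0909)
27 + D*(-45) = 27 + (56/11)*(-45) = 27 - 2520/11 = -2223/11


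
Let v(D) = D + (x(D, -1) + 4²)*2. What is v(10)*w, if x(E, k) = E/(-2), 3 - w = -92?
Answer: 3040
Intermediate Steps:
w = 95 (w = 3 - 1*(-92) = 3 + 92 = 95)
x(E, k) = -E/2 (x(E, k) = E*(-½) = -E/2)
v(D) = 32 (v(D) = D + (-D/2 + 4²)*2 = D + (-D/2 + 16)*2 = D + (16 - D/2)*2 = D + (32 - D) = 32)
v(10)*w = 32*95 = 3040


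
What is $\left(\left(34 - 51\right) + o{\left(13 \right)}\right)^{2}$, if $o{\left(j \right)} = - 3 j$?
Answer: $3136$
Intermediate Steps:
$\left(\left(34 - 51\right) + o{\left(13 \right)}\right)^{2} = \left(\left(34 - 51\right) - 39\right)^{2} = \left(-17 - 39\right)^{2} = \left(-56\right)^{2} = 3136$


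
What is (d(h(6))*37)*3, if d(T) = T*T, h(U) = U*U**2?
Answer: 5178816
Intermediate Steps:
h(U) = U**3
d(T) = T**2
(d(h(6))*37)*3 = ((6**3)**2*37)*3 = (216**2*37)*3 = (46656*37)*3 = 1726272*3 = 5178816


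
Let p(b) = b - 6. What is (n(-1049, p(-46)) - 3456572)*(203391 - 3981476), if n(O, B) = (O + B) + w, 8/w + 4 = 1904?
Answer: 1241021335628241/95 ≈ 1.3063e+13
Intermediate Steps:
w = 2/475 (w = 8/(-4 + 1904) = 8/1900 = 8*(1/1900) = 2/475 ≈ 0.0042105)
p(b) = -6 + b
n(O, B) = 2/475 + B + O (n(O, B) = (O + B) + 2/475 = (B + O) + 2/475 = 2/475 + B + O)
(n(-1049, p(-46)) - 3456572)*(203391 - 3981476) = ((2/475 + (-6 - 46) - 1049) - 3456572)*(203391 - 3981476) = ((2/475 - 52 - 1049) - 3456572)*(-3778085) = (-522973/475 - 3456572)*(-3778085) = -1642394673/475*(-3778085) = 1241021335628241/95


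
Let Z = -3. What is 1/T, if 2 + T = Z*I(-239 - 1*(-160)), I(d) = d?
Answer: 1/235 ≈ 0.0042553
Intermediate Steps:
T = 235 (T = -2 - 3*(-239 - 1*(-160)) = -2 - 3*(-239 + 160) = -2 - 3*(-79) = -2 + 237 = 235)
1/T = 1/235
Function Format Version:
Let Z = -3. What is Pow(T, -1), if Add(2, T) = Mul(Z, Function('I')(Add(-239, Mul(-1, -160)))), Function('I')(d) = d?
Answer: Rational(1, 235) ≈ 0.0042553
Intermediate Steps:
T = 235 (T = Add(-2, Mul(-3, Add(-239, Mul(-1, -160)))) = Add(-2, Mul(-3, Add(-239, 160))) = Add(-2, Mul(-3, -79)) = Add(-2, 237) = 235)
Pow(T, -1) = Pow(235, -1) = Rational(1, 235)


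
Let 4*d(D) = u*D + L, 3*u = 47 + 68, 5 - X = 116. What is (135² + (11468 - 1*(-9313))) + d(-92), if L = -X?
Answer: 457825/12 ≈ 38152.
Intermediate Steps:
X = -111 (X = 5 - 1*116 = 5 - 116 = -111)
u = 115/3 (u = (47 + 68)/3 = (⅓)*115 = 115/3 ≈ 38.333)
L = 111 (L = -1*(-111) = 111)
d(D) = 111/4 + 115*D/12 (d(D) = (115*D/3 + 111)/4 = (111 + 115*D/3)/4 = 111/4 + 115*D/12)
(135² + (11468 - 1*(-9313))) + d(-92) = (135² + (11468 - 1*(-9313))) + (111/4 + (115/12)*(-92)) = (18225 + (11468 + 9313)) + (111/4 - 2645/3) = (18225 + 20781) - 10247/12 = 39006 - 10247/12 = 457825/12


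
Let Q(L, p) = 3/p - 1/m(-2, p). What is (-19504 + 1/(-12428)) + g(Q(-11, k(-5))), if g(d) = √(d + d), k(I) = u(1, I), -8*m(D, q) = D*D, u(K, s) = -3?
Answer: -242395713/12428 + √2 ≈ -19503.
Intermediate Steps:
m(D, q) = -D²/8 (m(D, q) = -D*D/8 = -D²/8)
k(I) = -3
Q(L, p) = 2 + 3/p (Q(L, p) = 3/p - 1/((-⅛*(-2)²)) = 3/p - 1/((-⅛*4)) = 3/p - 1/(-½) = 3/p - 1*(-2) = 3/p + 2 = 2 + 3/p)
g(d) = √2*√d (g(d) = √(2*d) = √2*√d)
(-19504 + 1/(-12428)) + g(Q(-11, k(-5))) = (-19504 + 1/(-12428)) + √2*√(2 + 3/(-3)) = (-19504 - 1/12428) + √2*√(2 + 3*(-⅓)) = -242395713/12428 + √2*√(2 - 1) = -242395713/12428 + √2*√1 = -242395713/12428 + √2*1 = -242395713/12428 + √2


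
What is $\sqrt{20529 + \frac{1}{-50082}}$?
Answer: $\frac{\sqrt{51490975786914}}{50082} \approx 143.28$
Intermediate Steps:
$\sqrt{20529 + \frac{1}{-50082}} = \sqrt{20529 - \frac{1}{50082}} = \sqrt{\frac{1028133377}{50082}} = \frac{\sqrt{51490975786914}}{50082}$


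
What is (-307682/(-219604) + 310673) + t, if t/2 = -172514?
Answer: -3772093869/109802 ≈ -34354.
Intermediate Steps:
t = -345028 (t = 2*(-172514) = -345028)
(-307682/(-219604) + 310673) + t = (-307682/(-219604) + 310673) - 345028 = (-307682*(-1/219604) + 310673) - 345028 = (153841/109802 + 310673) - 345028 = 34112670587/109802 - 345028 = -3772093869/109802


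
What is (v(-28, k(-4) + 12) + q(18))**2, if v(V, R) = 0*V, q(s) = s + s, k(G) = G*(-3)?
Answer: 1296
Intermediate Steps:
k(G) = -3*G
q(s) = 2*s
v(V, R) = 0
(v(-28, k(-4) + 12) + q(18))**2 = (0 + 2*18)**2 = (0 + 36)**2 = 36**2 = 1296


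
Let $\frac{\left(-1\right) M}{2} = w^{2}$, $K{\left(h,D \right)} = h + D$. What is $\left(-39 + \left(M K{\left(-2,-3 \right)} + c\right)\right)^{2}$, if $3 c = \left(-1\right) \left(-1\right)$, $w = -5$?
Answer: $\frac{401956}{9} \approx 44662.0$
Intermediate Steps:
$K{\left(h,D \right)} = D + h$
$c = \frac{1}{3}$ ($c = \frac{\left(-1\right) \left(-1\right)}{3} = \frac{1}{3} \cdot 1 = \frac{1}{3} \approx 0.33333$)
$M = -50$ ($M = - 2 \left(-5\right)^{2} = \left(-2\right) 25 = -50$)
$\left(-39 + \left(M K{\left(-2,-3 \right)} + c\right)\right)^{2} = \left(-39 - \left(- \frac{1}{3} + 50 \left(-3 - 2\right)\right)\right)^{2} = \left(-39 + \left(\left(-50\right) \left(-5\right) + \frac{1}{3}\right)\right)^{2} = \left(-39 + \left(250 + \frac{1}{3}\right)\right)^{2} = \left(-39 + \frac{751}{3}\right)^{2} = \left(\frac{634}{3}\right)^{2} = \frac{401956}{9}$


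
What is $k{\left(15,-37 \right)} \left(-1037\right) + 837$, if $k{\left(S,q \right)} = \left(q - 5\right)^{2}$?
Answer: $-1828431$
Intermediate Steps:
$k{\left(S,q \right)} = \left(-5 + q\right)^{2}$
$k{\left(15,-37 \right)} \left(-1037\right) + 837 = \left(-5 - 37\right)^{2} \left(-1037\right) + 837 = \left(-42\right)^{2} \left(-1037\right) + 837 = 1764 \left(-1037\right) + 837 = -1829268 + 837 = -1828431$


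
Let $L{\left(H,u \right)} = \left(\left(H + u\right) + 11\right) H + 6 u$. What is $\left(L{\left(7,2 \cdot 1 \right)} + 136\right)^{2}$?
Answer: $82944$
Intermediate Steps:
$L{\left(H,u \right)} = 6 u + H \left(11 + H + u\right)$ ($L{\left(H,u \right)} = \left(11 + H + u\right) H + 6 u = H \left(11 + H + u\right) + 6 u = 6 u + H \left(11 + H + u\right)$)
$\left(L{\left(7,2 \cdot 1 \right)} + 136\right)^{2} = \left(\left(7^{2} + 6 \cdot 2 \cdot 1 + 11 \cdot 7 + 7 \cdot 2 \cdot 1\right) + 136\right)^{2} = \left(\left(49 + 6 \cdot 2 + 77 + 7 \cdot 2\right) + 136\right)^{2} = \left(\left(49 + 12 + 77 + 14\right) + 136\right)^{2} = \left(152 + 136\right)^{2} = 288^{2} = 82944$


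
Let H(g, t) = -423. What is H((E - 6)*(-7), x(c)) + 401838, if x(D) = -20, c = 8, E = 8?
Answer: 401415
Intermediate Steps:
H((E - 6)*(-7), x(c)) + 401838 = -423 + 401838 = 401415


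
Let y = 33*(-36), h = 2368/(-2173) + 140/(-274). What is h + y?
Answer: -354145314/297701 ≈ -1189.6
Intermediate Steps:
h = -476526/297701 (h = 2368*(-1/2173) + 140*(-1/274) = -2368/2173 - 70/137 = -476526/297701 ≈ -1.6007)
y = -1188
h + y = -476526/297701 - 1188 = -354145314/297701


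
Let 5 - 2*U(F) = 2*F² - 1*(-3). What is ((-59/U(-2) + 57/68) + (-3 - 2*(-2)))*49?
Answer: 214963/204 ≈ 1053.7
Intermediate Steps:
U(F) = 1 - F² (U(F) = 5/2 - (2*F² - 1*(-3))/2 = 5/2 - (2*F² + 3)/2 = 5/2 - (3 + 2*F²)/2 = 5/2 + (-3/2 - F²) = 1 - F²)
((-59/U(-2) + 57/68) + (-3 - 2*(-2)))*49 = ((-59/(1 - 1*(-2)²) + 57/68) + (-3 - 2*(-2)))*49 = ((-59/(1 - 1*4) + 57*(1/68)) + (-3 + 4))*49 = ((-59/(1 - 4) + 57/68) + 1)*49 = ((-59/(-3) + 57/68) + 1)*49 = ((-59*(-⅓) + 57/68) + 1)*49 = ((59/3 + 57/68) + 1)*49 = (4183/204 + 1)*49 = (4387/204)*49 = 214963/204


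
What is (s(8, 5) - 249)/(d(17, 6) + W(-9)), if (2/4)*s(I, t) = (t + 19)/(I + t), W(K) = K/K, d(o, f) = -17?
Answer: 3189/208 ≈ 15.332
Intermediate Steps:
W(K) = 1
s(I, t) = 2*(19 + t)/(I + t) (s(I, t) = 2*((t + 19)/(I + t)) = 2*((19 + t)/(I + t)) = 2*(19 + t)/(I + t))
(s(8, 5) - 249)/(d(17, 6) + W(-9)) = (2*(19 + 5)/(8 + 5) - 249)/(-17 + 1) = (2*24/13 - 249)/(-16) = (2*(1/13)*24 - 249)*(-1/16) = (48/13 - 249)*(-1/16) = -3189/13*(-1/16) = 3189/208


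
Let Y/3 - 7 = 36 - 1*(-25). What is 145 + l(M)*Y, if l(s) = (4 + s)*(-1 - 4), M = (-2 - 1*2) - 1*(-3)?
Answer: -2915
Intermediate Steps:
M = -1 (M = (-2 - 2) + 3 = -4 + 3 = -1)
l(s) = -20 - 5*s (l(s) = (4 + s)*(-5) = -20 - 5*s)
Y = 204 (Y = 21 + 3*(36 - 1*(-25)) = 21 + 3*(36 + 25) = 21 + 3*61 = 21 + 183 = 204)
145 + l(M)*Y = 145 + (-20 - 5*(-1))*204 = 145 + (-20 + 5)*204 = 145 - 15*204 = 145 - 3060 = -2915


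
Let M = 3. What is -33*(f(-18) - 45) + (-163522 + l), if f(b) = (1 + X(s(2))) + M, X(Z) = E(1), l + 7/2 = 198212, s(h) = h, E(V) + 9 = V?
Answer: 72607/2 ≈ 36304.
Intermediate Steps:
E(V) = -9 + V
l = 396417/2 (l = -7/2 + 198212 = 396417/2 ≈ 1.9821e+5)
X(Z) = -8 (X(Z) = -9 + 1 = -8)
f(b) = -4 (f(b) = (1 - 8) + 3 = -7 + 3 = -4)
-33*(f(-18) - 45) + (-163522 + l) = -33*(-4 - 45) + (-163522 + 396417/2) = -33*(-49) + 69373/2 = 1617 + 69373/2 = 72607/2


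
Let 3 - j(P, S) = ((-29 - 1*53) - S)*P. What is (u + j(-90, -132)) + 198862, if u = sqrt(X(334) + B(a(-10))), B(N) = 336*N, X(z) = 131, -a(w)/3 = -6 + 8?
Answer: 203365 + I*sqrt(1885) ≈ 2.0337e+5 + 43.417*I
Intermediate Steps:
a(w) = -6 (a(w) = -3*(-6 + 8) = -3*2 = -6)
j(P, S) = 3 - P*(-82 - S) (j(P, S) = 3 - ((-29 - 1*53) - S)*P = 3 - ((-29 - 53) - S)*P = 3 - (-82 - S)*P = 3 - P*(-82 - S))
u = I*sqrt(1885) (u = sqrt(131 + 336*(-6)) = sqrt(131 - 2016) = sqrt(-1885) = I*sqrt(1885) ≈ 43.417*I)
(u + j(-90, -132)) + 198862 = (I*sqrt(1885) + (3 + 82*(-90) - 90*(-132))) + 198862 = (I*sqrt(1885) + (3 - 7380 + 11880)) + 198862 = (I*sqrt(1885) + 4503) + 198862 = (4503 + I*sqrt(1885)) + 198862 = 203365 + I*sqrt(1885)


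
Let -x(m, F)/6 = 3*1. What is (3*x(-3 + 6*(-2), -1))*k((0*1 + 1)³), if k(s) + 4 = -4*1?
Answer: 432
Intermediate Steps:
x(m, F) = -18
k(s) = -8 (k(s) = -4 - 4*1 = -4 - 4 = -8)
(3*x(-3 + 6*(-2), -1))*k((0*1 + 1)³) = (3*(-18))*(-8) = -54*(-8) = 432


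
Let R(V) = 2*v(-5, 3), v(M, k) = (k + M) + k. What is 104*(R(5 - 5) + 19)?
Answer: 2184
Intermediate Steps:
v(M, k) = M + 2*k (v(M, k) = (M + k) + k = M + 2*k)
R(V) = 2 (R(V) = 2*(-5 + 2*3) = 2*(-5 + 6) = 2*1 = 2)
104*(R(5 - 5) + 19) = 104*(2 + 19) = 104*21 = 2184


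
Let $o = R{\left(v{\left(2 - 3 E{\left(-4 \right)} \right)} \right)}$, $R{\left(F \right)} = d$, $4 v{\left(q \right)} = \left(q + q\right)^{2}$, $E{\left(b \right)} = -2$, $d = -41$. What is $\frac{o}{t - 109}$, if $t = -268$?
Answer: $\frac{41}{377} \approx 0.10875$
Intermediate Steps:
$v{\left(q \right)} = q^{2}$ ($v{\left(q \right)} = \frac{\left(q + q\right)^{2}}{4} = \frac{\left(2 q\right)^{2}}{4} = \frac{4 q^{2}}{4} = q^{2}$)
$R{\left(F \right)} = -41$
$o = -41$
$\frac{o}{t - 109} = - \frac{41}{-268 - 109} = - \frac{41}{-377} = \left(-41\right) \left(- \frac{1}{377}\right) = \frac{41}{377}$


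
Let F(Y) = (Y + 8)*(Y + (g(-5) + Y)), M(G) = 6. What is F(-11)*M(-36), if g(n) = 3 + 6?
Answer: 234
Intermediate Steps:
g(n) = 9
F(Y) = (8 + Y)*(9 + 2*Y) (F(Y) = (Y + 8)*(Y + (9 + Y)) = (8 + Y)*(9 + 2*Y))
F(-11)*M(-36) = (72 + 2*(-11)² + 25*(-11))*6 = (72 + 2*121 - 275)*6 = (72 + 242 - 275)*6 = 39*6 = 234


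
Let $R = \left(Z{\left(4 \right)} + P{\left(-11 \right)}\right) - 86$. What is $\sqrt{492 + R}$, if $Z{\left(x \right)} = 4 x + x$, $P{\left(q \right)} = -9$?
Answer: $\sqrt{417} \approx 20.421$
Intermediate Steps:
$Z{\left(x \right)} = 5 x$
$R = -75$ ($R = \left(5 \cdot 4 - 9\right) - 86 = \left(20 - 9\right) - 86 = 11 - 86 = -75$)
$\sqrt{492 + R} = \sqrt{492 - 75} = \sqrt{417}$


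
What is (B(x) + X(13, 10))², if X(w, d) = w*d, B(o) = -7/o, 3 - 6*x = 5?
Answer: 22801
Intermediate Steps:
x = -⅓ (x = ½ - ⅙*5 = ½ - ⅚ = -⅓ ≈ -0.33333)
X(w, d) = d*w
(B(x) + X(13, 10))² = (-7/(-⅓) + 10*13)² = (-7*(-3) + 130)² = (21 + 130)² = 151² = 22801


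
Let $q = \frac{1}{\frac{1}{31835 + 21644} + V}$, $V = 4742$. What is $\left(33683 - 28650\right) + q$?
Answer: $\frac{1276355863306}{253597419} \approx 5033.0$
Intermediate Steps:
$q = \frac{53479}{253597419}$ ($q = \frac{1}{\frac{1}{31835 + 21644} + 4742} = \frac{1}{\frac{1}{53479} + 4742} = \frac{1}{\frac{253597419}{53479}} = \frac{53479}{253597419} \approx 0.00021088$)
$\left(33683 - 28650\right) + q = \left(33683 - 28650\right) + \frac{53479}{253597419} = 5033 + \frac{53479}{253597419} = \frac{1276355863306}{253597419}$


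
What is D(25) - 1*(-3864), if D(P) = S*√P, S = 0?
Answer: 3864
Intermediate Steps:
D(P) = 0 (D(P) = 0*√P = 0)
D(25) - 1*(-3864) = 0 - 1*(-3864) = 0 + 3864 = 3864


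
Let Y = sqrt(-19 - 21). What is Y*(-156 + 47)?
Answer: -218*I*sqrt(10) ≈ -689.38*I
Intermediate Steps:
Y = 2*I*sqrt(10) (Y = sqrt(-40) = 2*I*sqrt(10) ≈ 6.3246*I)
Y*(-156 + 47) = (2*I*sqrt(10))*(-156 + 47) = (2*I*sqrt(10))*(-109) = -218*I*sqrt(10)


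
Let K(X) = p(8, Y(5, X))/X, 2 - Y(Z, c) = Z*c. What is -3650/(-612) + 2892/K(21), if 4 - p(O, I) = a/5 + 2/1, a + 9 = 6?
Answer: 92943685/3978 ≈ 23364.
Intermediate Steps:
a = -3 (a = -9 + 6 = -3)
Y(Z, c) = 2 - Z*c
p(O, I) = 13/5 (p(O, I) = 4 - (-3/5 + 2/1) = 4 - (-3*1/5 + 2*1) = 4 - (-3/5 + 2) = 4 - 1*7/5 = 4 - 7/5 = 13/5)
K(X) = 13/(5*X)
-3650/(-612) + 2892/K(21) = -3650/(-612) + 2892/(((13/5)/21)) = -3650*(-1/612) + 2892/(((13/5)*(1/21))) = 1825/306 + 2892/(13/105) = 1825/306 + 2892*(105/13) = 1825/306 + 303660/13 = 92943685/3978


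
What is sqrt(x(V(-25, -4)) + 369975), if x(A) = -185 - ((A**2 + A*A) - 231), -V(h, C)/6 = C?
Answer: sqrt(368869) ≈ 607.35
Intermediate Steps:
V(h, C) = -6*C
x(A) = 46 - 2*A**2 (x(A) = -185 - ((A**2 + A**2) - 231) = -185 - (2*A**2 - 231) = -185 - (-231 + 2*A**2) = -185 + (231 - 2*A**2) = 46 - 2*A**2)
sqrt(x(V(-25, -4)) + 369975) = sqrt((46 - 2*(-6*(-4))**2) + 369975) = sqrt((46 - 2*24**2) + 369975) = sqrt((46 - 2*576) + 369975) = sqrt((46 - 1152) + 369975) = sqrt(-1106 + 369975) = sqrt(368869)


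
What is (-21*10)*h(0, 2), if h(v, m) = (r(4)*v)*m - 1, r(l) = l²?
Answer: 210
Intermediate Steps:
h(v, m) = -1 + 16*m*v (h(v, m) = (4²*v)*m - 1 = (16*v)*m - 1 = 16*m*v - 1 = -1 + 16*m*v)
(-21*10)*h(0, 2) = (-21*10)*(-1 + 16*2*0) = -210*(-1 + 0) = -210*(-1) = 210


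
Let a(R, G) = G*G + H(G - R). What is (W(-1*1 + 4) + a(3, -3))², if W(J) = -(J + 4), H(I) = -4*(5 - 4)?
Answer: 4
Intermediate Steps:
H(I) = -4 (H(I) = -4*1 = -4)
a(R, G) = -4 + G² (a(R, G) = G*G - 4 = G² - 4 = -4 + G²)
W(J) = -4 - J (W(J) = -(4 + J) = -4 - J)
(W(-1*1 + 4) + a(3, -3))² = ((-4 - (-1*1 + 4)) + (-4 + (-3)²))² = ((-4 - (-1 + 4)) + (-4 + 9))² = ((-4 - 1*3) + 5)² = ((-4 - 3) + 5)² = (-7 + 5)² = (-2)² = 4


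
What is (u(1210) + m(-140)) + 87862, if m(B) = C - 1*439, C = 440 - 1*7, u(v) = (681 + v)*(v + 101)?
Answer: 2566957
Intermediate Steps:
u(v) = (101 + v)*(681 + v) (u(v) = (681 + v)*(101 + v) = (101 + v)*(681 + v))
C = 433 (C = 440 - 7 = 433)
m(B) = -6 (m(B) = 433 - 1*439 = 433 - 439 = -6)
(u(1210) + m(-140)) + 87862 = ((68781 + 1210² + 782*1210) - 6) + 87862 = ((68781 + 1464100 + 946220) - 6) + 87862 = (2479101 - 6) + 87862 = 2479095 + 87862 = 2566957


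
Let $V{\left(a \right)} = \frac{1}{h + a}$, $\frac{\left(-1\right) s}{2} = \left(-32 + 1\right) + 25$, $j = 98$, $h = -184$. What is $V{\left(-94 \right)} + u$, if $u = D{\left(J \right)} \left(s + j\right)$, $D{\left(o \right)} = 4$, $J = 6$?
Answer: $\frac{122319}{278} \approx 440.0$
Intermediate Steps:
$s = 12$ ($s = - 2 \left(\left(-32 + 1\right) + 25\right) = - 2 \left(-31 + 25\right) = \left(-2\right) \left(-6\right) = 12$)
$V{\left(a \right)} = \frac{1}{-184 + a}$
$u = 440$ ($u = 4 \left(12 + 98\right) = 4 \cdot 110 = 440$)
$V{\left(-94 \right)} + u = \frac{1}{-184 - 94} + 440 = \frac{1}{-278} + 440 = - \frac{1}{278} + 440 = \frac{122319}{278}$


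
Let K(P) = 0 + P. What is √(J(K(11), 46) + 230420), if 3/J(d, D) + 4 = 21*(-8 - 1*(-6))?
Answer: √487568582/46 ≈ 480.02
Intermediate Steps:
K(P) = P
J(d, D) = -3/46 (J(d, D) = 3/(-4 + 21*(-8 - 1*(-6))) = 3/(-4 + 21*(-8 + 6)) = 3/(-4 + 21*(-2)) = 3/(-4 - 42) = 3/(-46) = 3*(-1/46) = -3/46)
√(J(K(11), 46) + 230420) = √(-3/46 + 230420) = √(10599317/46) = √487568582/46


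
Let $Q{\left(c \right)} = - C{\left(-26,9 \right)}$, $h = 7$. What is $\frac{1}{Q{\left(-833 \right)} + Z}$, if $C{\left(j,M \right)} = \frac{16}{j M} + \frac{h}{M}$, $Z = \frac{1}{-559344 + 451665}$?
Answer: $- \frac{323037}{229166} \approx -1.4096$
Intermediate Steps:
$Z = - \frac{1}{107679}$ ($Z = \frac{1}{-107679} = - \frac{1}{107679} \approx -9.2869 \cdot 10^{-6}$)
$C{\left(j,M \right)} = \frac{7}{M} + \frac{16}{M j}$ ($C{\left(j,M \right)} = \frac{16}{j M} + \frac{7}{M} = \frac{16}{M j} + \frac{7}{M} = \frac{7}{M} + \frac{16}{M j}$)
$Q{\left(c \right)} = - \frac{83}{117}$ ($Q{\left(c \right)} = - \frac{16 + 7 \left(-26\right)}{9 \left(-26\right)} = - \frac{\left(-1\right) \left(16 - 182\right)}{9 \cdot 26} = - \frac{\left(-1\right) \left(-166\right)}{9 \cdot 26} = \left(-1\right) \frac{83}{117} = - \frac{83}{117}$)
$\frac{1}{Q{\left(-833 \right)} + Z} = \frac{1}{- \frac{83}{117} - \frac{1}{107679}} = \frac{1}{- \frac{229166}{323037}} = - \frac{323037}{229166}$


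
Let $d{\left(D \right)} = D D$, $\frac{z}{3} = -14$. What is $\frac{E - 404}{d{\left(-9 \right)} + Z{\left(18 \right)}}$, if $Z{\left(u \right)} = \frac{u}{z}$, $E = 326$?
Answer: $- \frac{91}{94} \approx -0.96809$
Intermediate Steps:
$z = -42$ ($z = 3 \left(-14\right) = -42$)
$Z{\left(u \right)} = - \frac{u}{42}$ ($Z{\left(u \right)} = \frac{u}{-42} = u \left(- \frac{1}{42}\right) = - \frac{u}{42}$)
$d{\left(D \right)} = D^{2}$
$\frac{E - 404}{d{\left(-9 \right)} + Z{\left(18 \right)}} = \frac{326 - 404}{\left(-9\right)^{2} - \frac{3}{7}} = - \frac{78}{81 - \frac{3}{7}} = - \frac{78}{\frac{564}{7}} = \left(-78\right) \frac{7}{564} = - \frac{91}{94}$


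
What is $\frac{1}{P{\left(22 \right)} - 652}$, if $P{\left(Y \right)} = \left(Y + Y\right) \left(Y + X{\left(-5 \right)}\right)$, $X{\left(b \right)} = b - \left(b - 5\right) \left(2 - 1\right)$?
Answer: $\frac{1}{536} \approx 0.0018657$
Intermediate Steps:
$X{\left(b \right)} = 5$ ($X{\left(b \right)} = b - \left(-5 + b\right) 1 = b - \left(-5 + b\right) = 5$)
$P{\left(Y \right)} = 2 Y \left(5 + Y\right)$ ($P{\left(Y \right)} = \left(Y + Y\right) \left(Y + 5\right) = 2 Y \left(5 + Y\right)$)
$\frac{1}{P{\left(22 \right)} - 652} = \frac{1}{2 \cdot 22 \left(5 + 22\right) - 652} = \frac{1}{2 \cdot 22 \cdot 27 - 652} = \frac{1}{1188 - 652} = \frac{1}{536}$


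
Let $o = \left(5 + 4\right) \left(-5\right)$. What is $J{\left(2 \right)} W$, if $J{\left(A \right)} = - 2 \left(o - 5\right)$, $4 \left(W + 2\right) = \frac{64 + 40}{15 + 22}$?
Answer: $- \frac{4800}{37} \approx -129.73$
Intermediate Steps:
$o = -45$ ($o = 9 \left(-5\right) = -45$)
$W = - \frac{48}{37}$ ($W = -2 + \frac{\left(64 + 40\right) \frac{1}{15 + 22}}{4} = -2 + \frac{104 \cdot \frac{1}{37}}{4} = -2 + \frac{1}{4} \cdot \frac{104}{37} = -2 + \frac{26}{37} = - \frac{48}{37} \approx -1.2973$)
$J{\left(A \right)} = 100$ ($J{\left(A \right)} = - 2 \left(-45 - 5\right) = \left(-2\right) \left(-50\right) = 100$)
$J{\left(2 \right)} W = 100 \left(- \frac{48}{37}\right) = - \frac{4800}{37}$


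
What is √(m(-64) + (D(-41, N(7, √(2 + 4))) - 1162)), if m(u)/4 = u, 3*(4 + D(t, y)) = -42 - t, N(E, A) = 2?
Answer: I*√12801/3 ≈ 37.714*I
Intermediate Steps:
D(t, y) = -18 - t/3 (D(t, y) = -4 + (-42 - t)/3 = -4 + (-14 - t/3) = -18 - t/3)
m(u) = 4*u
√(m(-64) + (D(-41, N(7, √(2 + 4))) - 1162)) = √(4*(-64) + ((-18 - ⅓*(-41)) - 1162)) = √(-256 + ((-18 + 41/3) - 1162)) = √(-256 + (-13/3 - 1162)) = √(-256 - 3499/3) = √(-4267/3) = I*√12801/3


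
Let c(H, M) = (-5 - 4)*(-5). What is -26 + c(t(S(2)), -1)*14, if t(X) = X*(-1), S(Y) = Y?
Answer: 604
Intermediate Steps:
t(X) = -X
c(H, M) = 45 (c(H, M) = -9*(-5) = 45)
-26 + c(t(S(2)), -1)*14 = -26 + 45*14 = -26 + 630 = 604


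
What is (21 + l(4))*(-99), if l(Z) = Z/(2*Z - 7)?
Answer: -2475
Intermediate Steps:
l(Z) = Z/(-7 + 2*Z)
(21 + l(4))*(-99) = (21 + 4/(-7 + 2*4))*(-99) = (21 + 4/(-7 + 8))*(-99) = (21 + 4/1)*(-99) = (21 + 4*1)*(-99) = (21 + 4)*(-99) = 25*(-99) = -2475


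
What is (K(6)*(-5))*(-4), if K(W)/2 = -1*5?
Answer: -200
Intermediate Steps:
K(W) = -10 (K(W) = 2*(-1*5) = 2*(-5) = -10)
(K(6)*(-5))*(-4) = -10*(-5)*(-4) = 50*(-4) = -200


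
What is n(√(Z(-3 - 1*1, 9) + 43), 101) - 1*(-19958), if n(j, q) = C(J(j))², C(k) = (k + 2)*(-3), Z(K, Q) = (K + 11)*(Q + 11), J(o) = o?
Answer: 21641 + 36*√183 ≈ 22128.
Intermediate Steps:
Z(K, Q) = (11 + K)*(11 + Q)
C(k) = -6 - 3*k (C(k) = (2 + k)*(-3) = -6 - 3*k)
n(j, q) = (-6 - 3*j)²
n(√(Z(-3 - 1*1, 9) + 43), 101) - 1*(-19958) = 9*(2 + √((121 + 11*(-3 - 1*1) + 11*9 + (-3 - 1*1)*9) + 43))² - 1*(-19958) = 9*(2 + √((121 + 11*(-3 - 1) + 99 + (-3 - 1)*9) + 43))² + 19958 = 9*(2 + √((121 + 11*(-4) + 99 - 4*9) + 43))² + 19958 = 9*(2 + √((121 - 44 + 99 - 36) + 43))² + 19958 = 9*(2 + √(140 + 43))² + 19958 = 9*(2 + √183)² + 19958 = 19958 + 9*(2 + √183)²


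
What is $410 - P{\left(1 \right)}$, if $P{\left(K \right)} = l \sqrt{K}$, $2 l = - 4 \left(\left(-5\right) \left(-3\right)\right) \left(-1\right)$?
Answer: $380$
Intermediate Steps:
$l = 30$ ($l = \frac{- 4 \left(\left(-5\right) \left(-3\right)\right) \left(-1\right)}{2} = \frac{\left(-4\right) 15 \left(-1\right)}{2} = \frac{\left(-60\right) \left(-1\right)}{2} = \frac{1}{2} \cdot 60 = 30$)
$P{\left(K \right)} = 30 \sqrt{K}$
$410 - P{\left(1 \right)} = 410 - 30 \sqrt{1} = 410 - 30 \cdot 1 = 410 - 30 = 380$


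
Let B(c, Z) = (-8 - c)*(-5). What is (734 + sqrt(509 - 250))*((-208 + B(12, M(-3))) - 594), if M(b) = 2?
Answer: -515268 - 702*sqrt(259) ≈ -5.2657e+5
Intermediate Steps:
B(c, Z) = 40 + 5*c
(734 + sqrt(509 - 250))*((-208 + B(12, M(-3))) - 594) = (734 + sqrt(509 - 250))*((-208 + (40 + 5*12)) - 594) = (734 + sqrt(259))*((-208 + (40 + 60)) - 594) = (734 + sqrt(259))*((-208 + 100) - 594) = (734 + sqrt(259))*(-108 - 594) = (734 + sqrt(259))*(-702) = -515268 - 702*sqrt(259)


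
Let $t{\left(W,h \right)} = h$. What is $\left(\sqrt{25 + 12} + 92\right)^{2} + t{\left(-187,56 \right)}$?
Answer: $8557 + 184 \sqrt{37} \approx 9676.2$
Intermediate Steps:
$\left(\sqrt{25 + 12} + 92\right)^{2} + t{\left(-187,56 \right)} = \left(\sqrt{25 + 12} + 92\right)^{2} + 56 = \left(\sqrt{37} + 92\right)^{2} + 56 = \left(92 + \sqrt{37}\right)^{2} + 56 = 56 + \left(92 + \sqrt{37}\right)^{2}$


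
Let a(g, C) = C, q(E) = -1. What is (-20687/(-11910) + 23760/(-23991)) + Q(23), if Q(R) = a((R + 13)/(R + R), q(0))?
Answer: -2194321/8658570 ≈ -0.25343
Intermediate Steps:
Q(R) = -1
(-20687/(-11910) + 23760/(-23991)) + Q(23) = (-20687/(-11910) + 23760/(-23991)) - 1 = (-20687*(-1/11910) + 23760*(-1/23991)) - 1 = (20687/11910 - 720/727) - 1 = 6464249/8658570 - 1 = -2194321/8658570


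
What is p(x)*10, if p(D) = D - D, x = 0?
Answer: 0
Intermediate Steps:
p(D) = 0
p(x)*10 = 0*10 = 0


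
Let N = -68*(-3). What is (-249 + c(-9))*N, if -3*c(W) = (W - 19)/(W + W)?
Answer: -458116/9 ≈ -50902.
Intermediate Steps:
N = 204
c(W) = -(-19 + W)/(6*W) (c(W) = -(W - 19)/(3*(W + W)) = -(-19 + W)/(3*(2*W)) = -(-19 + W)*1/(2*W)/3 = -(-19 + W)/(6*W))
(-249 + c(-9))*N = (-249 + (⅙)*(19 - 1*(-9))/(-9))*204 = (-249 + (⅙)*(-⅑)*(19 + 9))*204 = (-249 + (⅙)*(-⅑)*28)*204 = (-249 - 14/27)*204 = -6737/27*204 = -458116/9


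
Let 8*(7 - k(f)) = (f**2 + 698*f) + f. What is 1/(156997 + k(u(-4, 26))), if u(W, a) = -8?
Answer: 1/157695 ≈ 6.3414e-6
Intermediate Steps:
k(f) = 7 - 699*f/8 - f**2/8 (k(f) = 7 - ((f**2 + 698*f) + f)/8 = 7 - (f**2 + 699*f)/8 = 7 + (-699*f/8 - f**2/8) = 7 - 699*f/8 - f**2/8)
1/(156997 + k(u(-4, 26))) = 1/(156997 + (7 - 699/8*(-8) - 1/8*(-8)**2)) = 1/(156997 + (7 + 699 - 1/8*64)) = 1/(156997 + (7 + 699 - 8)) = 1/(156997 + 698) = 1/157695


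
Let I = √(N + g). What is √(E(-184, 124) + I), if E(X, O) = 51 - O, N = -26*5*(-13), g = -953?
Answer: √(-73 + √737) ≈ 6.7714*I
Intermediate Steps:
N = 1690 (N = -130*(-13) = 1690)
I = √737 (I = √(1690 - 953) = √737 ≈ 27.148)
√(E(-184, 124) + I) = √((51 - 1*124) + √737) = √((51 - 124) + √737) = √(-73 + √737)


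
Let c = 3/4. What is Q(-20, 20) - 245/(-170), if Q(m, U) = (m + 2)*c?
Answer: -205/17 ≈ -12.059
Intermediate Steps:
c = ¾ (c = 3*(¼) = ¾ ≈ 0.75000)
Q(m, U) = 3/2 + 3*m/4 (Q(m, U) = (m + 2)*(¾) = (2 + m)*(¾) = 3/2 + 3*m/4)
Q(-20, 20) - 245/(-170) = (3/2 + (¾)*(-20)) - 245/(-170) = (3/2 - 15) - 245*(-1)/170 = -27/2 - 1*(-49/34) = -27/2 + 49/34 = -205/17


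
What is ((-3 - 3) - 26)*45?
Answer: -1440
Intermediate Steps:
((-3 - 3) - 26)*45 = (-6 - 26)*45 = -32*45 = -1440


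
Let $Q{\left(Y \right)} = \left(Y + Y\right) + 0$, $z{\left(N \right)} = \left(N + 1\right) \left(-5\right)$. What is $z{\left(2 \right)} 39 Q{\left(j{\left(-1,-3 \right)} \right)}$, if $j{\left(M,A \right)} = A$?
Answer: $3510$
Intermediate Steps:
$z{\left(N \right)} = -5 - 5 N$ ($z{\left(N \right)} = \left(1 + N\right) \left(-5\right) = -5 - 5 N$)
$Q{\left(Y \right)} = 2 Y$ ($Q{\left(Y \right)} = 2 Y + 0 = 2 Y$)
$z{\left(2 \right)} 39 Q{\left(j{\left(-1,-3 \right)} \right)} = \left(-5 - 10\right) 39 \cdot 2 \left(-3\right) = \left(-5 - 10\right) 39 \left(-6\right) = \left(-15\right) 39 \left(-6\right) = \left(-585\right) \left(-6\right) = 3510$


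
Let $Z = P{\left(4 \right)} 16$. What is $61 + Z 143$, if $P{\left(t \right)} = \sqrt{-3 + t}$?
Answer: $2349$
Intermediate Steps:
$Z = 16$ ($Z = \sqrt{-3 + 4} \cdot 16 = \sqrt{1} \cdot 16 = 1 \cdot 16 = 16$)
$61 + Z 143 = 61 + 16 \cdot 143 = 61 + 2288 = 2349$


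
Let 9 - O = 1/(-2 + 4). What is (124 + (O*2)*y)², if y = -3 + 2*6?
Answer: 76729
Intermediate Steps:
O = 17/2 (O = 9 - 1/(-2 + 4) = 9 - 1/2 = 9 - 1*½ = 9 - ½ = 17/2 ≈ 8.5000)
y = 9 (y = -3 + 12 = 9)
(124 + (O*2)*y)² = (124 + ((17/2)*2)*9)² = (124 + 17*9)² = (124 + 153)² = 277² = 76729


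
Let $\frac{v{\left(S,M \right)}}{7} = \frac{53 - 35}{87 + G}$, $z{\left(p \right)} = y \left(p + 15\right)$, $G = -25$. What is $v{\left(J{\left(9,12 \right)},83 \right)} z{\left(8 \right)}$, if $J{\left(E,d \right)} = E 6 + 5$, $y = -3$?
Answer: $- \frac{4347}{31} \approx -140.23$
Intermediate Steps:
$J{\left(E,d \right)} = 5 + 6 E$ ($J{\left(E,d \right)} = 6 E + 5 = 5 + 6 E$)
$z{\left(p \right)} = -45 - 3 p$ ($z{\left(p \right)} = - 3 \left(p + 15\right) = - 3 \left(15 + p\right) = -45 - 3 p$)
$v{\left(S,M \right)} = \frac{63}{31}$ ($v{\left(S,M \right)} = 7 \frac{53 - 35}{87 - 25} = 7 \cdot \frac{18}{62} = 7 \cdot 18 \cdot \frac{1}{62} = 7 \cdot \frac{9}{31} = \frac{63}{31}$)
$v{\left(J{\left(9,12 \right)},83 \right)} z{\left(8 \right)} = \frac{63 \left(-45 - 24\right)}{31} = \frac{63}{31} \left(-69\right) = - \frac{4347}{31}$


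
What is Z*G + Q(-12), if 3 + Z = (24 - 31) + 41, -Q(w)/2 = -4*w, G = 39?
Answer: 1113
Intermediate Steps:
Q(w) = 8*w (Q(w) = -(-8)*w = 8*w)
Z = 31 (Z = -3 + ((24 - 31) + 41) = -3 + (-7 + 41) = -3 + 34 = 31)
Z*G + Q(-12) = 31*39 + 8*(-12) = 1209 - 96 = 1113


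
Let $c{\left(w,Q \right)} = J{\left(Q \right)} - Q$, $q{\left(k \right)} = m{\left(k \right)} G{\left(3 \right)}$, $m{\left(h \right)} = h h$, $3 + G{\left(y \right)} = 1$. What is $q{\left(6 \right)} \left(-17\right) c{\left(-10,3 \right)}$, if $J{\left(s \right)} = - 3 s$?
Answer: $-14688$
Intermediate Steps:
$G{\left(y \right)} = -2$ ($G{\left(y \right)} = -3 + 1 = -2$)
$m{\left(h \right)} = h^{2}$
$q{\left(k \right)} = - 2 k^{2}$ ($q{\left(k \right)} = k^{2} \left(-2\right) = - 2 k^{2}$)
$c{\left(w,Q \right)} = - 4 Q$ ($c{\left(w,Q \right)} = - 3 Q - Q = - 4 Q$)
$q{\left(6 \right)} \left(-17\right) c{\left(-10,3 \right)} = - 2 \cdot 6^{2} \left(-17\right) \left(\left(-4\right) 3\right) = \left(-2\right) 36 \left(-17\right) \left(-12\right) = \left(-72\right) \left(-17\right) \left(-12\right) = 1224 \left(-12\right) = -14688$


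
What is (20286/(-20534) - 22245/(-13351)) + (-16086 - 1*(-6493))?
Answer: -1314864789959/137074717 ≈ -9592.3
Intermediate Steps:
(20286/(-20534) - 22245/(-13351)) + (-16086 - 1*(-6493)) = (20286*(-1/20534) - 22245*(-1/13351)) + (-16086 + 6493) = (-10143/10267 + 22245/13351) - 9593 = 92970222/137074717 - 9593 = -1314864789959/137074717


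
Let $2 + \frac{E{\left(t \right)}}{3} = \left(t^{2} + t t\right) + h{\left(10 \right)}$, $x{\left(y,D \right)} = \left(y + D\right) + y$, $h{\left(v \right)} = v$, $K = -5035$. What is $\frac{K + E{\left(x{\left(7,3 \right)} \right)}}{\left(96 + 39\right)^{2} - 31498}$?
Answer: $\frac{3277}{13273} \approx 0.24689$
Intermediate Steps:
$x{\left(y,D \right)} = D + 2 y$ ($x{\left(y,D \right)} = \left(D + y\right) + y = D + 2 y$)
$E{\left(t \right)} = 24 + 6 t^{2}$ ($E{\left(t \right)} = -6 + 3 \left(\left(t^{2} + t t\right) + 10\right) = -6 + 3 \left(\left(t^{2} + t^{2}\right) + 10\right) = -6 + 3 \left(2 t^{2} + 10\right) = -6 + 3 \left(10 + 2 t^{2}\right) = -6 + \left(30 + 6 t^{2}\right) = 24 + 6 t^{2}$)
$\frac{K + E{\left(x{\left(7,3 \right)} \right)}}{\left(96 + 39\right)^{2} - 31498} = \frac{-5035 + \left(24 + 6 \left(3 + 2 \cdot 7\right)^{2}\right)}{\left(96 + 39\right)^{2} - 31498} = \frac{-5035 + \left(24 + 6 \left(3 + 14\right)^{2}\right)}{135^{2} - 31498} = \frac{-5035 + \left(24 + 6 \cdot 17^{2}\right)}{18225 - 31498} = \frac{-5035 + \left(24 + 6 \cdot 289\right)}{-13273} = \left(-5035 + \left(24 + 1734\right)\right) \left(- \frac{1}{13273}\right) = \left(-5035 + 1758\right) \left(- \frac{1}{13273}\right) = \left(-3277\right) \left(- \frac{1}{13273}\right) = \frac{3277}{13273}$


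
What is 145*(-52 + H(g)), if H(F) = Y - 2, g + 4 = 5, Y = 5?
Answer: -7105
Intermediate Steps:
g = 1 (g = -4 + 5 = 1)
H(F) = 3 (H(F) = 5 - 2 = 3)
145*(-52 + H(g)) = 145*(-52 + 3) = 145*(-49) = -7105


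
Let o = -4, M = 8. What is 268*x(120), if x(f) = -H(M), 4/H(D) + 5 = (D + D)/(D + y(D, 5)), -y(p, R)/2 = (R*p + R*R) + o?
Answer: 61104/293 ≈ 208.55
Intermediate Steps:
y(p, R) = 8 - 2*R² - 2*R*p (y(p, R) = -2*((R*p + R*R) - 4) = -2*((R*p + R²) - 4) = -2*((R² + R*p) - 4) = -2*(-4 + R² + R*p) = 8 - 2*R² - 2*R*p)
H(D) = 4/(-5 + 2*D/(-42 - 9*D)) (H(D) = 4/(-5 + (D + D)/(D + (8 - 2*5² - 2*5*D))) = 4/(-5 + (2*D)/(D + (8 - 2*25 - 10*D))) = 4/(-5 + (2*D)/(D + (8 - 50 - 10*D))) = 4/(-5 + (2*D)/(D + (-42 - 10*D))) = 4/(-5 + (2*D)/(-42 - 9*D)) = 4/(-5 + 2*D/(-42 - 9*D)))
x(f) = 228/293 (x(f) = -12*(-14 - 3*8)/(210 + 47*8) = -12*(-14 - 24)/(210 + 376) = -12*(-38)/586 = -1*(-228/293) = 228/293)
268*x(120) = 268*(228/293) = 61104/293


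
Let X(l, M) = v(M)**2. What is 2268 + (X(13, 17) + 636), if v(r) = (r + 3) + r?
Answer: 4273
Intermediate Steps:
v(r) = 3 + 2*r (v(r) = (3 + r) + r = 3 + 2*r)
X(l, M) = (3 + 2*M)**2
2268 + (X(13, 17) + 636) = 2268 + ((3 + 2*17)**2 + 636) = 2268 + ((3 + 34)**2 + 636) = 2268 + (37**2 + 636) = 2268 + (1369 + 636) = 2268 + 2005 = 4273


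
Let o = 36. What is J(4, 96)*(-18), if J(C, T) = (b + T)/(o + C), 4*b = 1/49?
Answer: -169353/3920 ≈ -43.202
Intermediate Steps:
b = 1/196 (b = (1/4)/49 = (1/4)*(1/49) = 1/196 ≈ 0.0051020)
J(C, T) = (1/196 + T)/(36 + C)
J(4, 96)*(-18) = ((1/196 + 96)/(36 + 4))*(-18) = ((18817/196)/40)*(-18) = ((1/40)*(18817/196))*(-18) = (18817/7840)*(-18) = -169353/3920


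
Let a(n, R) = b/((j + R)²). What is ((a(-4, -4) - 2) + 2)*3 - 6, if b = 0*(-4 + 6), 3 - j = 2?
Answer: -6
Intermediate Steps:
j = 1 (j = 3 - 1*2 = 3 - 2 = 1)
b = 0 (b = 0*2 = 0)
a(n, R) = 0 (a(n, R) = 0/((1 + R)²) = 0/(1 + R)² = 0)
((a(-4, -4) - 2) + 2)*3 - 6 = ((0 - 2) + 2)*3 - 6 = (-2 + 2)*3 - 6 = 0*3 - 6 = 0 - 6 = -6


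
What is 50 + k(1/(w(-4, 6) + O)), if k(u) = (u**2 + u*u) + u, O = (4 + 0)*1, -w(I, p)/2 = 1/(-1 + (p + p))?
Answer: 22226/441 ≈ 50.399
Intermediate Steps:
w(I, p) = -2/(-1 + 2*p) (w(I, p) = -2/(-1 + (p + p)) = -2/(-1 + 2*p))
O = 4 (O = 4*1 = 4)
k(u) = u + 2*u**2 (k(u) = (u**2 + u**2) + u = 2*u**2 + u = u + 2*u**2)
50 + k(1/(w(-4, 6) + O)) = 50 + (1 + 2/(-2/(-1 + 2*6) + 4))/(-2/(-1 + 2*6) + 4) = 50 + (1 + 2/(-2/(-1 + 12) + 4))/(-2/(-1 + 12) + 4) = 50 + (1 + 2/(-2/11 + 4))/(-2/11 + 4) = 50 + (1 + 2/(42/11))/(42/11) = 50 + 11*(1 + 2*(11/42))/42 = 50 + 11*(1 + 11/21)/42 = 50 + (11/42)*(32/21) = 50 + 176/441 = 22226/441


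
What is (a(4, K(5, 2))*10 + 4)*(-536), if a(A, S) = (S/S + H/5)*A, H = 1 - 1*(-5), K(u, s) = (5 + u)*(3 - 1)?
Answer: -49312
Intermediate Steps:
K(u, s) = 10 + 2*u (K(u, s) = (5 + u)*2 = 10 + 2*u)
H = 6 (H = 1 + 5 = 6)
a(A, S) = 11*A/5 (a(A, S) = (S/S + 6/5)*A = (1 + 6*(⅕))*A = (1 + 6/5)*A = 11*A/5)
(a(4, K(5, 2))*10 + 4)*(-536) = (((11/5)*4)*10 + 4)*(-536) = ((44/5)*10 + 4)*(-536) = (88 + 4)*(-536) = 92*(-536) = -49312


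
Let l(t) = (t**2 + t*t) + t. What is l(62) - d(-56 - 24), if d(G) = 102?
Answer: 7648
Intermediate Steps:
l(t) = t + 2*t**2 (l(t) = (t**2 + t**2) + t = 2*t**2 + t = t + 2*t**2)
l(62) - d(-56 - 24) = 62*(1 + 2*62) - 1*102 = 62*(1 + 124) - 102 = 62*125 - 102 = 7750 - 102 = 7648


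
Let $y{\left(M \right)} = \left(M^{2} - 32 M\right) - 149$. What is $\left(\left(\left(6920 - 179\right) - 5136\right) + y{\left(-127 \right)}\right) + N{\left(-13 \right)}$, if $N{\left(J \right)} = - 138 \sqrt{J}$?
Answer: $21649 - 138 i \sqrt{13} \approx 21649.0 - 497.57 i$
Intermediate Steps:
$y{\left(M \right)} = -149 + M^{2} - 32 M$
$\left(\left(\left(6920 - 179\right) - 5136\right) + y{\left(-127 \right)}\right) + N{\left(-13 \right)} = \left(\left(\left(6920 - 179\right) - 5136\right) - \left(-3915 - 16129\right)\right) - 138 \sqrt{-13} = \left(\left(6741 - 5136\right) + \left(-149 + 16129 + 4064\right)\right) - 138 i \sqrt{13} = \left(1605 + 20044\right) - 138 i \sqrt{13} = 21649 - 138 i \sqrt{13}$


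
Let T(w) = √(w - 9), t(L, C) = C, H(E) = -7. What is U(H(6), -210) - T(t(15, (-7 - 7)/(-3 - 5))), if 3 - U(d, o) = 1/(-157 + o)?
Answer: 1102/367 - I*√29/2 ≈ 3.0027 - 2.6926*I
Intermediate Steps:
U(d, o) = 3 - 1/(-157 + o)
T(w) = √(-9 + w)
U(H(6), -210) - T(t(15, (-7 - 7)/(-3 - 5))) = (-472 + 3*(-210))/(-157 - 210) - √(-9 + (-7 - 7)/(-3 - 5)) = (-472 - 630)/(-367) - √(-9 - 14/(-8)) = -1/367*(-1102) - √(-9 - 14*(-⅛)) = 1102/367 - √(-9 + 7/4) = 1102/367 - √(-29/4) = 1102/367 - I*√29/2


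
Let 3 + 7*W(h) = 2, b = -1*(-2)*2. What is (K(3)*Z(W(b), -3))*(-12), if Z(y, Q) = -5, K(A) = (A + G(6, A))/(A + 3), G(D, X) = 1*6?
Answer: 90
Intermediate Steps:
G(D, X) = 6
b = 4 (b = 2*2 = 4)
W(h) = -⅐ (W(h) = -3/7 + (⅐)*2 = -3/7 + 2/7 = -⅐)
K(A) = (6 + A)/(3 + A) (K(A) = (A + 6)/(A + 3) = (6 + A)/(3 + A))
(K(3)*Z(W(b), -3))*(-12) = (((6 + 3)/(3 + 3))*(-5))*(-12) = ((9/6)*(-5))*(-12) = (((⅙)*9)*(-5))*(-12) = ((3/2)*(-5))*(-12) = -15/2*(-12) = 90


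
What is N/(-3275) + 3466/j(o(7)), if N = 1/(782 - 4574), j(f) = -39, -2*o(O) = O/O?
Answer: -14347853587/161444400 ≈ -88.872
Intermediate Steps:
o(O) = -1/2 (o(O) = -O/(2*O) = -1/2*1 = -1/2)
N = -1/3792 (N = 1/(-3792) = -1/3792 ≈ -0.00026371)
N/(-3275) + 3466/j(o(7)) = -1/3792/(-3275) + 3466/(-39) = -1/3792*(-1/3275) + 3466*(-1/39) = 1/12418800 - 3466/39 = -14347853587/161444400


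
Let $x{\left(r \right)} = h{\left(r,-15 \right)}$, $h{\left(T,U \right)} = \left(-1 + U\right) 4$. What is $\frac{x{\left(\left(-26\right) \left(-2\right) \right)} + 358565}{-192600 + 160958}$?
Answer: $- \frac{27577}{2434} \approx -11.33$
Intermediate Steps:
$h{\left(T,U \right)} = -4 + 4 U$
$x{\left(r \right)} = -64$ ($x{\left(r \right)} = -4 + 4 \left(-15\right) = -4 - 60 = -64$)
$\frac{x{\left(\left(-26\right) \left(-2\right) \right)} + 358565}{-192600 + 160958} = \frac{-64 + 358565}{-192600 + 160958} = \frac{358501}{-31642} = 358501 \left(- \frac{1}{31642}\right) = - \frac{27577}{2434}$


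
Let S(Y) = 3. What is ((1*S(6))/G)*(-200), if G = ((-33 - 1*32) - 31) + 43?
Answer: 600/53 ≈ 11.321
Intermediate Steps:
G = -53 (G = ((-33 - 32) - 31) + 43 = (-65 - 31) + 43 = -96 + 43 = -53)
((1*S(6))/G)*(-200) = ((1*3)/(-53))*(-200) = (3*(-1/53))*(-200) = -3/53*(-200) = 600/53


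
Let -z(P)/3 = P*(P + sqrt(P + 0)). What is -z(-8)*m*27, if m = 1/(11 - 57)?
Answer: -2592/23 + 648*I*sqrt(2)/23 ≈ -112.7 + 39.844*I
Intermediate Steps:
z(P) = -3*P*(P + sqrt(P)) (z(P) = -3*P*(P + sqrt(P + 0)) = -3*P*(P + sqrt(P)))
m = -1/46 (m = 1/(-46) = -1/46 ≈ -0.021739)
-z(-8)*m*27 = -(-3*(-8)**2 - (-48)*I*sqrt(2))*(-1/46)*27 = -(-3*64 - (-48)*I*sqrt(2))*(-1/46)*27 = -(-192 + 48*I*sqrt(2))*(-1/46)*27 = -(96/23 - 24*I*sqrt(2)/23)*27 = -(2592/23 - 648*I*sqrt(2)/23) = -2592/23 + 648*I*sqrt(2)/23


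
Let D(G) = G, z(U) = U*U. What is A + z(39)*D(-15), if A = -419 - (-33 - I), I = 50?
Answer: -23151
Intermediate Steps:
z(U) = U**2
A = -336 (A = -419 - (-33 - 1*50) = -419 - (-33 - 50) = -419 - 1*(-83) = -419 + 83 = -336)
A + z(39)*D(-15) = -336 + 39**2*(-15) = -336 + 1521*(-15) = -336 - 22815 = -23151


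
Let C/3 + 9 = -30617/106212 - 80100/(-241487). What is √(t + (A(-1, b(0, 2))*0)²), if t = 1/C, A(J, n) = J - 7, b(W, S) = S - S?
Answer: 2*I*√19640614419201527183/45945076295 ≈ 0.19292*I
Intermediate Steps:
b(W, S) = 0
A(J, n) = -7 + J
C = -229725381475/8549605748 (C = -27 + 3*(-30617/106212 - 80100/(-241487)) = -27 + 3*(-30617*1/106212 - 80100*(-1/241487)) = -27 + 3*(-30617/106212 + 80100/241487) = -27 + 3*(1113973721/25648817244) = -27 + 1113973721/8549605748 = -229725381475/8549605748 ≈ -26.870)
t = -8549605748/229725381475 (t = 1/(-229725381475/8549605748) = -8549605748/229725381475 ≈ -0.037217)
√(t + (A(-1, b(0, 2))*0)²) = √(-8549605748/229725381475 + ((-7 - 1)*0)²) = √(-8549605748/229725381475 + (-8*0)²) = √(-8549605748/229725381475 + 0²) = √(-8549605748/229725381475 + 0) = √(-8549605748/229725381475) = 2*I*√19640614419201527183/45945076295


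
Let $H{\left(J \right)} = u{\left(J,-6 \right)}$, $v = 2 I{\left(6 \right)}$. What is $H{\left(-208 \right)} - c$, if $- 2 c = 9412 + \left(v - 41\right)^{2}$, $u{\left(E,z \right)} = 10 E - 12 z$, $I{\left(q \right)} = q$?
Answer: $\frac{6237}{2} \approx 3118.5$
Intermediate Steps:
$v = 12$ ($v = 2 \cdot 6 = 12$)
$u{\left(E,z \right)} = - 12 z + 10 E$
$H{\left(J \right)} = 72 + 10 J$ ($H{\left(J \right)} = \left(-12\right) \left(-6\right) + 10 J = 72 + 10 J$)
$c = - \frac{10253}{2}$ ($c = - \frac{9412 + \left(12 - 41\right)^{2}}{2} = - \frac{9412 + \left(-29\right)^{2}}{2} = - \frac{9412 + 841}{2} = \left(- \frac{1}{2}\right) 10253 = - \frac{10253}{2} \approx -5126.5$)
$H{\left(-208 \right)} - c = \left(72 + 10 \left(-208\right)\right) - - \frac{10253}{2} = \left(72 - 2080\right) + \frac{10253}{2} = -2008 + \frac{10253}{2} = \frac{6237}{2}$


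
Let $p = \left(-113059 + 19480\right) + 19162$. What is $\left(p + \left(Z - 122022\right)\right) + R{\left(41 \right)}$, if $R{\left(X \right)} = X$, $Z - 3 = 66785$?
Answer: $-129610$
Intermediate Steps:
$Z = 66788$ ($Z = 3 + 66785 = 66788$)
$p = -74417$ ($p = -93579 + 19162 = -74417$)
$\left(p + \left(Z - 122022\right)\right) + R{\left(41 \right)} = \left(-74417 + \left(66788 - 122022\right)\right) + 41 = \left(-74417 - 55234\right) + 41 = -129651 + 41 = -129610$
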